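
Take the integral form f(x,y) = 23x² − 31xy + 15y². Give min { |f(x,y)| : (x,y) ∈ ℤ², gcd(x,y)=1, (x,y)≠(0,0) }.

translate: b→15 (≡-31 mod 46), so (23,-31,15)→(23,15,7)
flip: (23,15,7)→(7,-15,23)
translate: b→-1 (≡-15 mod 14), so (7,-15,23)→(7,-1,15)
reduced (well bottom): (7,-1,15) with a≤c, −a<b≤a
well minimum = a = 7

7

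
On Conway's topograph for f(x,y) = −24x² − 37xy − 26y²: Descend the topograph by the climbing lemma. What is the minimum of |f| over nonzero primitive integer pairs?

translate: b→-11 (≡37 mod 48), so (24,37,26)→(24,-11,13)
flip: (24,-11,13)→(13,11,24)
reduced (well bottom): (13,11,24) with a≤c, −a<b≤a
well minimum |f| = |-13| = 13 (negative-definite)

13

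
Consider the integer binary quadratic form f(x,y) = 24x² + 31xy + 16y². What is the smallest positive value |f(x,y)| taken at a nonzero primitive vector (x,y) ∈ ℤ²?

translate: b→-17 (≡31 mod 48), so (24,31,16)→(24,-17,9)
flip: (24,-17,9)→(9,17,24)
translate: b→-1 (≡17 mod 18), so (9,17,24)→(9,-1,16)
reduced (well bottom): (9,-1,16) with a≤c, −a<b≤a
well minimum = a = 9

9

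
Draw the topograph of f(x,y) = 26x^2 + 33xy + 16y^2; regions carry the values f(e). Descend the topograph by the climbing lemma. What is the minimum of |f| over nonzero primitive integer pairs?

translate: b→-19 (≡33 mod 52), so (26,33,16)→(26,-19,9)
flip: (26,-19,9)→(9,19,26)
translate: b→1 (≡19 mod 18), so (9,19,26)→(9,1,16)
reduced (well bottom): (9,1,16) with a≤c, −a<b≤a
well minimum = a = 9

9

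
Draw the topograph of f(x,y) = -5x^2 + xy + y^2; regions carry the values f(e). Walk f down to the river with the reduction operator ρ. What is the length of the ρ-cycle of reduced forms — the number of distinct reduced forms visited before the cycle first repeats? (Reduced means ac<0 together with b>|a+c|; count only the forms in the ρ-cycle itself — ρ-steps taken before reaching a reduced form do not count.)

D = 21, ⌊√D⌋ = 4
descent: ρ → (1,3,-3)  [lands on river]
river: ρ → (-3,3,1)
ρ-cycle length = 2 (tail of 1 descent step not counted)

2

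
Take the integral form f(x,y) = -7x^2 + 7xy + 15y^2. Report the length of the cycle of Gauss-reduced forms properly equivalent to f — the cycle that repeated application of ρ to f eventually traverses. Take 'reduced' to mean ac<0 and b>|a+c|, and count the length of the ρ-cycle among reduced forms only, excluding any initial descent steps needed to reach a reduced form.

D = 469, ⌊√D⌋ = 21
descent: ρ → (15,-7,-7)
descent: ρ → (-7,21,1)  [lands on river]
river: ρ → (1,21,-7)
ρ-cycle length = 2 (tail of 2 descent steps not counted)

2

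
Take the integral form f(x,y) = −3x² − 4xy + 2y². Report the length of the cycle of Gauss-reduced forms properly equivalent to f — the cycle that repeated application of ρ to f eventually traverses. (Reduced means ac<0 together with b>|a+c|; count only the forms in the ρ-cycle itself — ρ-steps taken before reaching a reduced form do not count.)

D = 40, ⌊√D⌋ = 6
descent: ρ → (2,4,-3)  [lands on river]
river: ρ → (-3,2,3)
river: ρ → (3,4,-2)
river: ρ → (-2,4,3)
river: ρ → (3,2,-3)
river: ρ → (-3,4,2)
ρ-cycle length = 6 (tail of 1 descent step not counted)

6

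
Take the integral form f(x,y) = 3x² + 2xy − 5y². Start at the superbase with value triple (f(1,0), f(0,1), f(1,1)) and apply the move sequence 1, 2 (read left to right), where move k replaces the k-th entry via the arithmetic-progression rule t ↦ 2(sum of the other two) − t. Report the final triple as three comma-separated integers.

start (3,-5,0) = (f(1,0),f(0,1),f(1,1))
replace slot 1: 2·((-5)+0) − 3 = -13 → (-13,-5,0)
replace slot 2: 2·((-13)+0) − (-5) = -21 → (-13,-21,0)

-13,-21,0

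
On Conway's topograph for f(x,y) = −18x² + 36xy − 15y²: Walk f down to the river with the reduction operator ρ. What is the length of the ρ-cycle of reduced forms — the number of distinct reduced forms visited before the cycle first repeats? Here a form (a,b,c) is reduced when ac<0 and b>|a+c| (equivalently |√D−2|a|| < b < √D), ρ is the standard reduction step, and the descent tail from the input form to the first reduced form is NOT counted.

D = 216, ⌊√D⌋ = 14
descent: ρ → (-15,-6,3)
descent: ρ → (3,12,-6)  [lands on river]
river: ρ → (-6,12,3)
ρ-cycle length = 2 (tail of 2 descent steps not counted)

2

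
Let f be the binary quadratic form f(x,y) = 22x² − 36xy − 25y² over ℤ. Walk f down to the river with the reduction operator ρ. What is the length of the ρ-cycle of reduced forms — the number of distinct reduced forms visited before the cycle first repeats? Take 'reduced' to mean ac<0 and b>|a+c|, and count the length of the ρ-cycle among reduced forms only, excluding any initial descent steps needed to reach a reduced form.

D = 3496, ⌊√D⌋ = 59
descent: ρ → (-25,36,22)  [lands on river]
river: ρ → (22,52,-9)
river: ρ → (-9,56,10)
river: ρ → (10,44,-39)
river: ρ → (-39,34,15)
river: ρ → (15,56,-6)
river: ρ → (-6,52,33)
river: ρ → (33,14,-25)
ρ-cycle length = 8 (tail of 1 descent step not counted)

8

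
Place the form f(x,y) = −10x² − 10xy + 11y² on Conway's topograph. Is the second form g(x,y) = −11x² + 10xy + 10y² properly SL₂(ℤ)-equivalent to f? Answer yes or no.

D₁ = 540, D₂ = 540
river cycle of f (length 8): (11, 10, -10), (-10, 10, 11), (11, 12, -9), (-9, 6, 14), (14, 22, -1), (-1, 22, 14), (14, 6, -9), (-9, 12, 11)
river cycle of g (length 8): (10, 10, -11), (-11, 12, 9), (9, 6, -14), (-14, 22, 1), (1, 22, -14), (-14, 6, 9), (9, 12, -11), (-11, 10, 10)
cycles differ ⇒ inequivalent

no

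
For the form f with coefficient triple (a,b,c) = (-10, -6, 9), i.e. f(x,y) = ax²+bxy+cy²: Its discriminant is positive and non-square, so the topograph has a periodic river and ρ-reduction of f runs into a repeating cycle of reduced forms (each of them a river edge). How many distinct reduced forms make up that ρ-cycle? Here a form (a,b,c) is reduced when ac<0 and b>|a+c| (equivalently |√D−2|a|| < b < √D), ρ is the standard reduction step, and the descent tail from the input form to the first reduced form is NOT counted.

D = 396, ⌊√D⌋ = 19
descent: ρ → (9,6,-10)  [lands on river]
river: ρ → (-10,14,5)
river: ρ → (5,16,-7)
river: ρ → (-7,12,9)
ρ-cycle length = 4 (tail of 1 descent step not counted)

4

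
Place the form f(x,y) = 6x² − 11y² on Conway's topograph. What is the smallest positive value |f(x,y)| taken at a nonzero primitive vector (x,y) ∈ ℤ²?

descent: ρ → (-11,0,6)
descent: ρ → (6,12,-5)  [lands on river]
river: ρ → (-5,8,10)
river: ρ → (10,12,-3)
river: ρ → (-3,12,10)
river: ρ → (10,8,-5)
river: ρ → (-5,12,6)
closes: descent 2, river 6
min |a| on river = 3

3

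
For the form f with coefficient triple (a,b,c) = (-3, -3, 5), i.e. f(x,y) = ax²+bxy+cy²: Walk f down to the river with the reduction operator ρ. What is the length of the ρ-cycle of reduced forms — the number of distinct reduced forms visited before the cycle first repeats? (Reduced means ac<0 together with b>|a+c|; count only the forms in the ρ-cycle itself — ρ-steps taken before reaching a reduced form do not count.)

D = 69, ⌊√D⌋ = 8
descent: ρ → (5,3,-3)  [lands on river]
river: ρ → (-3,3,5)
river: ρ → (5,7,-1)
river: ρ → (-1,7,5)
ρ-cycle length = 4 (tail of 1 descent step not counted)

4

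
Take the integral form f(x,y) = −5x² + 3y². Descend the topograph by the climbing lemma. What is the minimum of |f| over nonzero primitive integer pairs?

descent: ρ → (3,6,-2)  [lands on river]
river: ρ → (-2,6,3)
closes: descent 1, river 2
min |a| on river = 2

2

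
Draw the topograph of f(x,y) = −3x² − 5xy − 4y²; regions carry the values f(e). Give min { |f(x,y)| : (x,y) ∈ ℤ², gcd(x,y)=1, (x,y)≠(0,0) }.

translate: b→-1 (≡5 mod 6), so (3,5,4)→(3,-1,2)
flip: (3,-1,2)→(2,1,3)
reduced (well bottom): (2,1,3) with a≤c, −a<b≤a
well minimum |f| = |-2| = 2 (negative-definite)

2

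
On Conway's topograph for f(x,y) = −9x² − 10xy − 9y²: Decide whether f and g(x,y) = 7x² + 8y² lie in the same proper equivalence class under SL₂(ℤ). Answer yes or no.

D₁ = -224, D₂ = -224
f is negative-definite; reduce −f:
−f: translate: b→-8 (≡10 mod 18), so (9,10,9)→(9,-8,8)
−f: flip: (9,-8,8)→(8,8,9)
−f: reduced (well bottom): (8,8,9) with a≤c, −a<b≤a
flip sign back: reduced form of f is (-8,-8,-9)
g: reduced (well bottom): (7,0,8) with a≤c, −a<b≤a
reduced forms (-8, -8, -9) vs (7, 0, 8) ⇒ inequivalent

no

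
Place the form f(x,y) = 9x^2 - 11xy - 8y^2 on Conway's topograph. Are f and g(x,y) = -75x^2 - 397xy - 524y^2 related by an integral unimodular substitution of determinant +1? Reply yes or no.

D₁ = 409, D₂ = 409
river cycle of f (length 54): (-8, 11, 9), (9, 7, -10), (-10, 13, 6), (6, 11, -12), (-12, 13, 5), (5, 17, -6), (-6, 19, 2), (2, 17, -15), (-15, 13, 4), (4, 19, -3), … (44 more)
river cycle of g (length 54): (-8, 11, 9), (9, 7, -10), (-10, 13, 6), (6, 11, -12), (-12, 13, 5), (5, 17, -6), (-6, 19, 2), (2, 17, -15), (-15, 13, 4), (4, 19, -3), … (44 more)
cycles coincide ⇒ equivalent

yes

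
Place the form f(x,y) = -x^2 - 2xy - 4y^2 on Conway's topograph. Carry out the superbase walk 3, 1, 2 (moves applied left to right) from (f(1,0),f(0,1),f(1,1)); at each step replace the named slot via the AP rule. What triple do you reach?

start (-1,-4,-7) = (f(1,0),f(0,1),f(1,1))
replace slot 3: 2·((-1)+(-4)) − (-7) = -3 → (-1,-4,-3)
replace slot 1: 2·((-4)+(-3)) − (-1) = -13 → (-13,-4,-3)
replace slot 2: 2·((-13)+(-3)) − (-4) = -28 → (-13,-28,-3)

-13,-28,-3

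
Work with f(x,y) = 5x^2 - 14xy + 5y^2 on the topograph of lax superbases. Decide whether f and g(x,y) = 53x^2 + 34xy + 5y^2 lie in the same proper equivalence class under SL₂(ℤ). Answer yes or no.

D₁ = 96, D₂ = 96
river cycle of f (length 4): (5, 4, -4), (-4, 4, 5), (5, 6, -3), (-3, 6, 5)
river cycle of g (length 4): (5, 6, -3), (-3, 6, 5), (5, 4, -4), (-4, 4, 5)
cycles coincide ⇒ equivalent

yes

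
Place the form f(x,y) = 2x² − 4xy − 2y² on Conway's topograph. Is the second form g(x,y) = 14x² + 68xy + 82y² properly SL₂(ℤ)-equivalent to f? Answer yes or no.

D₁ = 32, D₂ = 32
river cycle of f (length 2): (-2, 4, 2), (2, 4, -2)
river cycle of g (length 2): (2, 4, -2), (-2, 4, 2)
cycles coincide ⇒ equivalent

yes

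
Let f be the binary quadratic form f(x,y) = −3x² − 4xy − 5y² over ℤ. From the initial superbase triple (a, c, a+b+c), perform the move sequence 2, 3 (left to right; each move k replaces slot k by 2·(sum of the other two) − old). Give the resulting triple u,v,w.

start (-3,-5,-12) = (f(1,0),f(0,1),f(1,1))
replace slot 2: 2·((-3)+(-12)) − (-5) = -25 → (-3,-25,-12)
replace slot 3: 2·((-3)+(-25)) − (-12) = -44 → (-3,-25,-44)

-3,-25,-44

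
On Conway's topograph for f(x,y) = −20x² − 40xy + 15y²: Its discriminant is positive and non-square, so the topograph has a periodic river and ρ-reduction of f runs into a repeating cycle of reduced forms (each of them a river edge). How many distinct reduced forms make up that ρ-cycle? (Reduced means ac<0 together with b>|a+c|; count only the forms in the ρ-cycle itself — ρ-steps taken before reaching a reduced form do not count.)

D = 2800, ⌊√D⌋ = 52
descent: ρ → (15,40,-20)  [lands on river]
river: ρ → (-20,40,15)
river: ρ → (15,50,-5)
river: ρ → (-5,50,15)
ρ-cycle length = 4 (tail of 1 descent step not counted)

4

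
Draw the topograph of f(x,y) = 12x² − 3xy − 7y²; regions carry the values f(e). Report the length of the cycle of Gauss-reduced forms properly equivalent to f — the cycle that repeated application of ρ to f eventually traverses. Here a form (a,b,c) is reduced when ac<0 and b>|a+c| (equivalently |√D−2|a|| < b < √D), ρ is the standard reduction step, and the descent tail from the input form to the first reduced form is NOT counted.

D = 345, ⌊√D⌋ = 18
descent: ρ → (-7,17,2)  [lands on river]
river: ρ → (2,15,-15)
river: ρ → (-15,15,2)
river: ρ → (2,17,-7)
river: ρ → (-7,11,8)
river: ρ → (8,5,-10)
river: ρ → (-10,15,3)
river: ρ → (3,15,-10)
river: ρ → (-10,5,8)
river: ρ → (8,11,-7)
ρ-cycle length = 10 (tail of 1 descent step not counted)

10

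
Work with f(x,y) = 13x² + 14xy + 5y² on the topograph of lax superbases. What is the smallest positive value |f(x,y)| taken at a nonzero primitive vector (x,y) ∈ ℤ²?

translate: b→-12 (≡14 mod 26), so (13,14,5)→(13,-12,4)
flip: (13,-12,4)→(4,12,13)
translate: b→4 (≡12 mod 8), so (4,12,13)→(4,4,5)
reduced (well bottom): (4,4,5) with a≤c, −a<b≤a
well minimum = a = 4

4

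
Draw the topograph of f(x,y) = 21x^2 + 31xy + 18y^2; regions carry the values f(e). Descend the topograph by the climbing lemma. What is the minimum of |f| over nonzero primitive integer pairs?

translate: b→-11 (≡31 mod 42), so (21,31,18)→(21,-11,8)
flip: (21,-11,8)→(8,11,21)
translate: b→-5 (≡11 mod 16), so (8,11,21)→(8,-5,18)
reduced (well bottom): (8,-5,18) with a≤c, −a<b≤a
well minimum = a = 8

8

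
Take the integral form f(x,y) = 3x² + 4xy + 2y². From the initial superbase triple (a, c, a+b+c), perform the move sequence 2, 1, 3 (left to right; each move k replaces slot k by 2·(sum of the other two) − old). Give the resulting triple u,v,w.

start (3,2,9) = (f(1,0),f(0,1),f(1,1))
replace slot 2: 2·(3+9) − 2 = 22 → (3,22,9)
replace slot 1: 2·(22+9) − 3 = 59 → (59,22,9)
replace slot 3: 2·(59+22) − 9 = 153 → (59,22,153)

59,22,153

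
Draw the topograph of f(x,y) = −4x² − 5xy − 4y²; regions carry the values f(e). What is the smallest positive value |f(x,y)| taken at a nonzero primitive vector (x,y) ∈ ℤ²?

translate: b→-3 (≡5 mod 8), so (4,5,4)→(4,-3,3)
flip: (4,-3,3)→(3,3,4)
reduced (well bottom): (3,3,4) with a≤c, −a<b≤a
well minimum |f| = |-3| = 3 (negative-definite)

3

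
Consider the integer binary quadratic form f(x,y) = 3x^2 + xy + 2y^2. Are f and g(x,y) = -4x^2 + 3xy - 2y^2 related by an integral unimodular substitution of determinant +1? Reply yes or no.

D₁ = -23, D₂ = -23
f: flip: (3,1,2)→(2,-1,3)
f: reduced (well bottom): (2,-1,3) with a≤c, −a<b≤a
g is negative-definite; reduce −g:
−g: flip: (4,-3,2)→(2,3,4)
−g: translate: b→-1 (≡3 mod 4), so (2,3,4)→(2,-1,3)
−g: reduced (well bottom): (2,-1,3) with a≤c, −a<b≤a
flip sign back: reduced form of g is (-2,1,-3)
reduced forms (2, -1, 3) vs (-2, 1, -3) ⇒ inequivalent

no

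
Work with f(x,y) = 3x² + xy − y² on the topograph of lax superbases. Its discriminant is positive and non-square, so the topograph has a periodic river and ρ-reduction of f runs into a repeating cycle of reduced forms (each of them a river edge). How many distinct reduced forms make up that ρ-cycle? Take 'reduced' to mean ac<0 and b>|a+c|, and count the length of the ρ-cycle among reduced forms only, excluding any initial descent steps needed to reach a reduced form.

D = 13, ⌊√D⌋ = 3
descent: ρ → (-1,3,1)  [lands on river]
river: ρ → (1,3,-1)
ρ-cycle length = 2 (tail of 1 descent step not counted)

2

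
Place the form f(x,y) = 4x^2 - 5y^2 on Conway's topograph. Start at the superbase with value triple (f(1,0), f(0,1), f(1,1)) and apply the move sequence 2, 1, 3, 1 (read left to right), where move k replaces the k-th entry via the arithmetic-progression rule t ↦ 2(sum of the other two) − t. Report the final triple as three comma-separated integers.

start (4,-5,-1) = (f(1,0),f(0,1),f(1,1))
replace slot 2: 2·(4+(-1)) − (-5) = 11 → (4,11,-1)
replace slot 1: 2·(11+(-1)) − 4 = 16 → (16,11,-1)
replace slot 3: 2·(16+11) − (-1) = 55 → (16,11,55)
replace slot 1: 2·(11+55) − 16 = 116 → (116,11,55)

116,11,55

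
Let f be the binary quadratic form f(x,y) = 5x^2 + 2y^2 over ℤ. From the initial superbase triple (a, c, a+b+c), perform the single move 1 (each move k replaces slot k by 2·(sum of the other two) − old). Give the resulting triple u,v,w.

start (5,2,7) = (f(1,0),f(0,1),f(1,1))
replace slot 1: 2·(2+7) − 5 = 13 → (13,2,7)

13,2,7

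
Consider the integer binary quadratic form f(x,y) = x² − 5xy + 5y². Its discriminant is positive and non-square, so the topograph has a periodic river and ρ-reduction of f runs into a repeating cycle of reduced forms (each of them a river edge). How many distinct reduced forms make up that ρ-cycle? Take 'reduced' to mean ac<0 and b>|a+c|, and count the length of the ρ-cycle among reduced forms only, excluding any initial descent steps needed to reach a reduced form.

D = 5, ⌊√D⌋ = 2
descent: ρ → (5,5,1)
descent: ρ → (1,1,-1)  [lands on river]
river: ρ → (-1,1,1)
ρ-cycle length = 2 (tail of 2 descent steps not counted)

2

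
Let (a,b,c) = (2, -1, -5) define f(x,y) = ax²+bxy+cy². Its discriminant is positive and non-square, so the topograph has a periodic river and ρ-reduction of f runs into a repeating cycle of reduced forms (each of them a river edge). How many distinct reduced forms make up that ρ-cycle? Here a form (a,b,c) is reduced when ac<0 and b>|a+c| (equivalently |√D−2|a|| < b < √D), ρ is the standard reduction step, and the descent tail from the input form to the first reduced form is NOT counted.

D = 41, ⌊√D⌋ = 6
descent: ρ → (-5,1,2)
descent: ρ → (2,3,-4)  [lands on river]
river: ρ → (-4,5,1)
river: ρ → (1,5,-4)
river: ρ → (-4,3,2)
river: ρ → (2,5,-2)
river: ρ → (-2,3,4)
river: ρ → (4,5,-1)
river: ρ → (-1,5,4)
river: ρ → (4,3,-2)
river: ρ → (-2,5,2)
ρ-cycle length = 10 (tail of 2 descent steps not counted)

10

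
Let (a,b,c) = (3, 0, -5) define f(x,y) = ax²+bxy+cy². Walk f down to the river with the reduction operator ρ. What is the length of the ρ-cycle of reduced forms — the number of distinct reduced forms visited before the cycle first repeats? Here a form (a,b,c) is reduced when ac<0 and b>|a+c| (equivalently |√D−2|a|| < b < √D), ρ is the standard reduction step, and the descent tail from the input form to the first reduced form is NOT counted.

D = 60, ⌊√D⌋ = 7
descent: ρ → (-5,0,3)
descent: ρ → (3,6,-2)  [lands on river]
river: ρ → (-2,6,3)
ρ-cycle length = 2 (tail of 2 descent steps not counted)

2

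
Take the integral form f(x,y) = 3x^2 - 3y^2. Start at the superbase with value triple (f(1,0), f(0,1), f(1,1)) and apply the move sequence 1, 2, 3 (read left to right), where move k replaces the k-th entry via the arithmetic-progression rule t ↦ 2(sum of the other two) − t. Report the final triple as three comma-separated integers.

start (3,-3,0) = (f(1,0),f(0,1),f(1,1))
replace slot 1: 2·((-3)+0) − 3 = -9 → (-9,-3,0)
replace slot 2: 2·((-9)+0) − (-3) = -15 → (-9,-15,0)
replace slot 3: 2·((-9)+(-15)) − 0 = -48 → (-9,-15,-48)

-9,-15,-48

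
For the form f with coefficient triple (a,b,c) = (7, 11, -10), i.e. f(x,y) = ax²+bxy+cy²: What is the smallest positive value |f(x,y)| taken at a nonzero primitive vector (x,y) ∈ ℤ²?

river: ρ → (-10,9,8)
river: ρ → (8,7,-11)
river: ρ → (-11,15,4)
river: ρ → (4,17,-7)
river: ρ → (-7,11,10)
river: ρ → (10,9,-8)
river: ρ → (-8,7,11)
river: ρ → (11,15,-4)
river: ρ → (-4,17,7)
river: ρ → (7,11,-10)
closes: descent 0, river 10
min |a| on river = 4

4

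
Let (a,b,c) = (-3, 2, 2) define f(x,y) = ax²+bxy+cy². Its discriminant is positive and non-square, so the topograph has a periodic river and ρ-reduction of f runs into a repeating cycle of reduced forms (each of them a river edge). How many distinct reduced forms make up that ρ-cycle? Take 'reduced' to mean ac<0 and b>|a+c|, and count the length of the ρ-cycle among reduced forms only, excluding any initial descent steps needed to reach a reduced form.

D = 28, ⌊√D⌋ = 5
river: ρ → (2,2,-3)
river: ρ → (-3,4,1)
river: ρ → (1,4,-3)
river: ρ → (-3,2,2)
ρ-cycle length = 4 (tail of 0 descent steps not counted)

4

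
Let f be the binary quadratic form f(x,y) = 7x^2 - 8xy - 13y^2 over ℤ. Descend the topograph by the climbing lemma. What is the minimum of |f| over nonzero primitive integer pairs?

descent: ρ → (-13,8,7)  [lands on river]
river: ρ → (7,20,-1)
river: ρ → (-1,20,7)
river: ρ → (7,8,-13)
river: ρ → (-13,18,2)
river: ρ → (2,18,-13)
closes: descent 1, river 6
min |a| on river = 1

1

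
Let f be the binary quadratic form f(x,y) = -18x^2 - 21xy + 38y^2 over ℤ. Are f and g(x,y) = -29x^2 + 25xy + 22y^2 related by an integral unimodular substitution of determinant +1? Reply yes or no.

D₁ = 3177, D₂ = 3177
river cycle of f (length 44): (38, 21, -18), (-18, 51, 8), (8, 45, -36), (-36, 27, 17), (17, 41, -22), (-22, 47, 11), (11, 41, -34), (-34, 27, 18), (18, 45, -16), (-16, 51, 9), … (34 more)
river cycle of g (length 44): (22, 19, -32), (-32, 45, 9), (9, 45, -32), (-32, 19, 22), (22, 25, -29), (-29, 33, 18), (18, 39, -23), (-23, 53, 4), (4, 51, -36), (-36, 21, 19), … (34 more)
cycles differ ⇒ inequivalent

no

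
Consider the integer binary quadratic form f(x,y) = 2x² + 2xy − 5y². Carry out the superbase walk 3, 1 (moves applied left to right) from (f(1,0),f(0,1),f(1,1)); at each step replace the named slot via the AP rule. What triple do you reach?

start (2,-5,-1) = (f(1,0),f(0,1),f(1,1))
replace slot 3: 2·(2+(-5)) − (-1) = -5 → (2,-5,-5)
replace slot 1: 2·((-5)+(-5)) − 2 = -22 → (-22,-5,-5)

-22,-5,-5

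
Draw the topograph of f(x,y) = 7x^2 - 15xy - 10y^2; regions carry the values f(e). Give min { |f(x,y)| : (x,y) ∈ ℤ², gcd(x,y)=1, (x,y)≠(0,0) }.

descent: ρ → (-10,15,7)  [lands on river]
river: ρ → (7,13,-12)
river: ρ → (-12,11,8)
river: ρ → (8,21,-2)
river: ρ → (-2,19,18)
river: ρ → (18,17,-3)
river: ρ → (-3,19,12)
river: ρ → (12,5,-10)
closes: descent 1, river 8
min |a| on river = 2

2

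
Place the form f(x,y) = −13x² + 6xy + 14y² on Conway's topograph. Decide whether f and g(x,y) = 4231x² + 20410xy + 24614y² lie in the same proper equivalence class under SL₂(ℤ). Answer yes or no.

D₁ = 764, D₂ = 764
river cycle of f (length 16): (14, 22, -5), (-5, 18, 22), (22, 26, -1), (-1, 26, 22), (22, 18, -5), (-5, 22, 14), (14, 6, -13), (-13, 20, 7), (7, 22, -10), (-10, 18, 11), … (6 more)
river cycle of g (length 16): (14, 22, -5), (-5, 18, 22), (22, 26, -1), (-1, 26, 22), (22, 18, -5), (-5, 22, 14), (14, 6, -13), (-13, 20, 7), (7, 22, -10), (-10, 18, 11), … (6 more)
cycles coincide ⇒ equivalent

yes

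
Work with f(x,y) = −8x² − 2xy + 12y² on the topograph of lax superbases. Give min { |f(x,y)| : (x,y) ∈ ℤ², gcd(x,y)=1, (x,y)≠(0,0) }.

descent: ρ → (12,2,-8)
descent: ρ → (-8,14,6)  [lands on river]
river: ρ → (6,10,-12)
river: ρ → (-12,14,4)
river: ρ → (4,18,-4)
river: ρ → (-4,14,12)
river: ρ → (12,10,-6)
river: ρ → (-6,14,8)
river: ρ → (8,18,-2)
river: ρ → (-2,18,8)
river: ρ → (8,14,-6)
river: ρ → (-6,10,12)
river: ρ → (12,14,-4)
river: ρ → (-4,18,4)
river: ρ → (4,14,-12)
river: ρ → (-12,10,6)
river: ρ → (6,14,-8)
river: ρ → (-8,18,2)
river: ρ → (2,18,-8)
closes: descent 2, river 18
min |a| on river = 2

2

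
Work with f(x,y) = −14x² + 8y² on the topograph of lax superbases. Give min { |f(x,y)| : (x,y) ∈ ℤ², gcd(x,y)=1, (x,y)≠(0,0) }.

descent: ρ → (8,16,-6)  [lands on river]
river: ρ → (-6,20,2)
river: ρ → (2,20,-6)
river: ρ → (-6,16,8)
closes: descent 1, river 4
min |a| on river = 2

2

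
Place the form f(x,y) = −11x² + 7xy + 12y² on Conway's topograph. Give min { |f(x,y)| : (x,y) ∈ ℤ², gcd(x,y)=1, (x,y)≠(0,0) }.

river: ρ → (12,17,-6)
river: ρ → (-6,19,9)
river: ρ → (9,17,-8)
river: ρ → (-8,15,11)
river: ρ → (11,7,-12)
river: ρ → (-12,17,6)
river: ρ → (6,19,-9)
river: ρ → (-9,17,8)
river: ρ → (8,15,-11)
river: ρ → (-11,7,12)
closes: descent 0, river 10
min |a| on river = 6

6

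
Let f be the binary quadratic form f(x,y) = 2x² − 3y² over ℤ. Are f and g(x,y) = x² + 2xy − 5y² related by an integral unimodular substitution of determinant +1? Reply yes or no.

D₁ = 24, D₂ = 24
river cycle of f (length 2): (2, 4, -1), (-1, 4, 2)
river cycle of g (length 2): (1, 4, -2), (-2, 4, 1)
cycles differ ⇒ inequivalent

no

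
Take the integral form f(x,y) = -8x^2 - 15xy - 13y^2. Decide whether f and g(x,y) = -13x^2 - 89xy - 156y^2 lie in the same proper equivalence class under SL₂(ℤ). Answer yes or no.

D₁ = -191, D₂ = -191
f is negative-definite; reduce −f:
−f: translate: b→-1 (≡15 mod 16), so (8,15,13)→(8,-1,6)
−f: flip: (8,-1,6)→(6,1,8)
−f: reduced (well bottom): (6,1,8) with a≤c, −a<b≤a
flip sign back: reduced form of f is (-6,-1,-8)
g is negative-definite; reduce −g:
−g: translate: b→11 (≡89 mod 26), so (13,89,156)→(13,11,6)
−g: flip: (13,11,6)→(6,-11,13)
−g: translate: b→1 (≡-11 mod 12), so (6,-11,13)→(6,1,8)
−g: reduced (well bottom): (6,1,8) with a≤c, −a<b≤a
flip sign back: reduced form of g is (-6,-1,-8)
reduced forms (-6, -1, -8) vs (-6, -1, -8) ⇒ equivalent

yes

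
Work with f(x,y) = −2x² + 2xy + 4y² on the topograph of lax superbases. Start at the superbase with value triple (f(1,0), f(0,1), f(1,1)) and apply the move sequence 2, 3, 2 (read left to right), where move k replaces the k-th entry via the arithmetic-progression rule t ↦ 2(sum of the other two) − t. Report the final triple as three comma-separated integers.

start (-2,4,4) = (f(1,0),f(0,1),f(1,1))
replace slot 2: 2·((-2)+4) − 4 = 0 → (-2,0,4)
replace slot 3: 2·((-2)+0) − 4 = -8 → (-2,0,-8)
replace slot 2: 2·((-2)+(-8)) − 0 = -20 → (-2,-20,-8)

-2,-20,-8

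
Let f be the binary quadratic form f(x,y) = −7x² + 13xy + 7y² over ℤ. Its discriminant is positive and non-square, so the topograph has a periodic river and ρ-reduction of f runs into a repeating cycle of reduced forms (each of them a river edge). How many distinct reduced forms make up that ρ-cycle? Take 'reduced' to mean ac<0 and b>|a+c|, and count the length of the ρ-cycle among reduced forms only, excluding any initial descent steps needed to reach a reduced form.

D = 365, ⌊√D⌋ = 19
river: ρ → (7,15,-5)
river: ρ → (-5,15,7)
river: ρ → (7,13,-7)
river: ρ → (-7,15,5)
river: ρ → (5,15,-7)
river: ρ → (-7,13,7)
ρ-cycle length = 6 (tail of 0 descent steps not counted)

6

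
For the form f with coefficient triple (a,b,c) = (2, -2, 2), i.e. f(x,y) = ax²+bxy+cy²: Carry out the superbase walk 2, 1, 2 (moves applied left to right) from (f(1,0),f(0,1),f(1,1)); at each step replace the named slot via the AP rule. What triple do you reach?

start (2,2,2) = (f(1,0),f(0,1),f(1,1))
replace slot 2: 2·(2+2) − 2 = 6 → (2,6,2)
replace slot 1: 2·(6+2) − 2 = 14 → (14,6,2)
replace slot 2: 2·(14+2) − 6 = 26 → (14,26,2)

14,26,2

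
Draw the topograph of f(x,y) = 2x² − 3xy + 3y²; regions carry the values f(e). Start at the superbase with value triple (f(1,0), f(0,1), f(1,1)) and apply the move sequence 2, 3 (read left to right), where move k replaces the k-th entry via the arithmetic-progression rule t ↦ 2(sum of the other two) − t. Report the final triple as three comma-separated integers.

start (2,3,2) = (f(1,0),f(0,1),f(1,1))
replace slot 2: 2·(2+2) − 3 = 5 → (2,5,2)
replace slot 3: 2·(2+5) − 2 = 12 → (2,5,12)

2,5,12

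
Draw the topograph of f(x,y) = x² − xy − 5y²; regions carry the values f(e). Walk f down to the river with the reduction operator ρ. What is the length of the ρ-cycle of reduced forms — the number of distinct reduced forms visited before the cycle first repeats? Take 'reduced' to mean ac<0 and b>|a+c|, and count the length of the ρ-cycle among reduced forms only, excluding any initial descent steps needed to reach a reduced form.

D = 21, ⌊√D⌋ = 4
descent: ρ → (-5,1,1)
descent: ρ → (1,3,-3)  [lands on river]
river: ρ → (-3,3,1)
ρ-cycle length = 2 (tail of 2 descent steps not counted)

2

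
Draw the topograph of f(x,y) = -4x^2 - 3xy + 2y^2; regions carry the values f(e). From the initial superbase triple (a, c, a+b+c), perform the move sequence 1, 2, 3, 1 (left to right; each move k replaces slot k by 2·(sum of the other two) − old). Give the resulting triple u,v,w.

start (-4,2,-5) = (f(1,0),f(0,1),f(1,1))
replace slot 1: 2·(2+(-5)) − (-4) = -2 → (-2,2,-5)
replace slot 2: 2·((-2)+(-5)) − 2 = -16 → (-2,-16,-5)
replace slot 3: 2·((-2)+(-16)) − (-5) = -31 → (-2,-16,-31)
replace slot 1: 2·((-16)+(-31)) − (-2) = -92 → (-92,-16,-31)

-92,-16,-31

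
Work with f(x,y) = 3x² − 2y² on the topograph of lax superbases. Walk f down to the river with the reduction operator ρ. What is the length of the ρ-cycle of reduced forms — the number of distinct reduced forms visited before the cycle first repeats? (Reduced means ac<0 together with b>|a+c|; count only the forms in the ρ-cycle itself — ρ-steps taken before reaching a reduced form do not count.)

D = 24, ⌊√D⌋ = 4
descent: ρ → (-2,4,1)  [lands on river]
river: ρ → (1,4,-2)
ρ-cycle length = 2 (tail of 1 descent step not counted)

2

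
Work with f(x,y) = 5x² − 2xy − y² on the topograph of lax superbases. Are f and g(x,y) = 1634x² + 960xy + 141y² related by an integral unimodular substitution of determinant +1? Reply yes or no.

D₁ = 24, D₂ = 24
river cycle of f (length 2): (-1, 4, 2), (2, 4, -1)
river cycle of g (length 2): (-1, 4, 2), (2, 4, -1)
cycles coincide ⇒ equivalent

yes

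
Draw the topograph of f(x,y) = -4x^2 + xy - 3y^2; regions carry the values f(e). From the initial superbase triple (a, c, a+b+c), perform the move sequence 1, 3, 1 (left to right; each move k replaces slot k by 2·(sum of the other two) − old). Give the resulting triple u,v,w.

start (-4,-3,-6) = (f(1,0),f(0,1),f(1,1))
replace slot 1: 2·((-3)+(-6)) − (-4) = -14 → (-14,-3,-6)
replace slot 3: 2·((-14)+(-3)) − (-6) = -28 → (-14,-3,-28)
replace slot 1: 2·((-3)+(-28)) − (-14) = -48 → (-48,-3,-28)

-48,-3,-28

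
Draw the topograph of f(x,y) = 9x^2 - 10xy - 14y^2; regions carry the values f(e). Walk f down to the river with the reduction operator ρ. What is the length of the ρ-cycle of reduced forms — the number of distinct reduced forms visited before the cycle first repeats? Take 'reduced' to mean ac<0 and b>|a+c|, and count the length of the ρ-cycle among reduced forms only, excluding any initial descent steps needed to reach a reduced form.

D = 604, ⌊√D⌋ = 24
descent: ρ → (-14,10,9)  [lands on river]
river: ρ → (9,8,-15)
river: ρ → (-15,22,2)
river: ρ → (2,22,-15)
river: ρ → (-15,8,9)
river: ρ → (9,10,-14)
river: ρ → (-14,18,5)
river: ρ → (5,22,-6)
river: ρ → (-6,14,17)
river: ρ → (17,20,-3)
river: ρ → (-3,22,10)
river: ρ → (10,18,-7)
river: ρ → (-7,24,1)
river: ρ → (1,24,-7)
river: ρ → (-7,18,10)
river: ρ → (10,22,-3)
river: ρ → (-3,20,17)
river: ρ → (17,14,-6)
river: ρ → (-6,22,5)
river: ρ → (5,18,-14)
ρ-cycle length = 20 (tail of 1 descent step not counted)

20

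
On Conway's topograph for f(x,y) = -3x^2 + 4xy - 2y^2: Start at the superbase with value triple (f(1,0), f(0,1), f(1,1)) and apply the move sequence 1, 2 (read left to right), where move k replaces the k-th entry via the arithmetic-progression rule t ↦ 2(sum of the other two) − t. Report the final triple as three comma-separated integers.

start (-3,-2,-1) = (f(1,0),f(0,1),f(1,1))
replace slot 1: 2·((-2)+(-1)) − (-3) = -3 → (-3,-2,-1)
replace slot 2: 2·((-3)+(-1)) − (-2) = -6 → (-3,-6,-1)

-3,-6,-1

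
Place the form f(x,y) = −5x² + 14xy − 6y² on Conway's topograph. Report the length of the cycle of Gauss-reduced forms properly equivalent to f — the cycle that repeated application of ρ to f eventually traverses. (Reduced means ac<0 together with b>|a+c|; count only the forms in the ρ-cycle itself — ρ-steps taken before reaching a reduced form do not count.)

D = 76, ⌊√D⌋ = 8
descent: ρ → (-6,-2,3)
descent: ρ → (3,8,-1)  [lands on river]
river: ρ → (-1,8,3)
river: ρ → (3,4,-5)
river: ρ → (-5,6,2)
river: ρ → (2,6,-5)
river: ρ → (-5,4,3)
ρ-cycle length = 6 (tail of 2 descent steps not counted)

6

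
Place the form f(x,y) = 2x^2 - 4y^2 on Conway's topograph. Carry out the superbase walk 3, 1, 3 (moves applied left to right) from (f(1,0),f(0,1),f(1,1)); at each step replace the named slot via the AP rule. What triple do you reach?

start (2,-4,-2) = (f(1,0),f(0,1),f(1,1))
replace slot 3: 2·(2+(-4)) − (-2) = -2 → (2,-4,-2)
replace slot 1: 2·((-4)+(-2)) − 2 = -14 → (-14,-4,-2)
replace slot 3: 2·((-14)+(-4)) − (-2) = -34 → (-14,-4,-34)

-14,-4,-34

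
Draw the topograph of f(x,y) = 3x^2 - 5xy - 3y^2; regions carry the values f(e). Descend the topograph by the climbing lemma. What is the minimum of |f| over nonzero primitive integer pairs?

descent: ρ → (-3,5,3)  [lands on river]
river: ρ → (3,7,-1)
river: ρ → (-1,7,3)
river: ρ → (3,5,-3)
river: ρ → (-3,7,1)
river: ρ → (1,7,-3)
closes: descent 1, river 6
min |a| on river = 1

1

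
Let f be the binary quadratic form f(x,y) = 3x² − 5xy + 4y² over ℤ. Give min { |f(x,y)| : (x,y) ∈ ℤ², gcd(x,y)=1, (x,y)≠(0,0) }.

translate: b→1 (≡-5 mod 6), so (3,-5,4)→(3,1,2)
flip: (3,1,2)→(2,-1,3)
reduced (well bottom): (2,-1,3) with a≤c, −a<b≤a
well minimum = a = 2

2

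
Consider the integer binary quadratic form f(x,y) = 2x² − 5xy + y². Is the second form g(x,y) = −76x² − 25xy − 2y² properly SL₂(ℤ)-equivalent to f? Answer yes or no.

D₁ = 17, D₂ = 17
river cycle of f (length 6): (1, 3, -2), (-2, 1, 2), (2, 3, -1), (-1, 3, 2), (2, 1, -2), (-2, 3, 1)
river cycle of g (length 6): (-2, 1, 2), (2, 3, -1), (-1, 3, 2), (2, 1, -2), (-2, 3, 1), (1, 3, -2)
cycles coincide ⇒ equivalent

yes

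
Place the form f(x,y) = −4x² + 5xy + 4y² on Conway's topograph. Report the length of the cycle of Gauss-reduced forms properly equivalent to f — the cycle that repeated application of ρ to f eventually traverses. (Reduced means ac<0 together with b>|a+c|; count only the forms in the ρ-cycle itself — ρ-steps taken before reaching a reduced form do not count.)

D = 89, ⌊√D⌋ = 9
river: ρ → (4,3,-5)
river: ρ → (-5,7,2)
river: ρ → (2,9,-1)
river: ρ → (-1,9,2)
river: ρ → (2,7,-5)
river: ρ → (-5,3,4)
river: ρ → (4,5,-4)
river: ρ → (-4,3,5)
river: ρ → (5,7,-2)
river: ρ → (-2,9,1)
river: ρ → (1,9,-2)
river: ρ → (-2,7,5)
river: ρ → (5,3,-4)
river: ρ → (-4,5,4)
ρ-cycle length = 14 (tail of 0 descent steps not counted)

14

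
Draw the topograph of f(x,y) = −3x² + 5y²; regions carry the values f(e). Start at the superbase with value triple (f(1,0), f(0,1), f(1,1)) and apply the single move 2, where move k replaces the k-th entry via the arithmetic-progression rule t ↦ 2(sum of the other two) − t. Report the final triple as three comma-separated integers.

start (-3,5,2) = (f(1,0),f(0,1),f(1,1))
replace slot 2: 2·((-3)+2) − 5 = -7 → (-3,-7,2)

-3,-7,2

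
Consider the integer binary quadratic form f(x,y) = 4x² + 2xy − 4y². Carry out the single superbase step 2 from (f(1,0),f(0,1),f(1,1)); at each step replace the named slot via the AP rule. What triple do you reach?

start (4,-4,2) = (f(1,0),f(0,1),f(1,1))
replace slot 2: 2·(4+2) − (-4) = 16 → (4,16,2)

4,16,2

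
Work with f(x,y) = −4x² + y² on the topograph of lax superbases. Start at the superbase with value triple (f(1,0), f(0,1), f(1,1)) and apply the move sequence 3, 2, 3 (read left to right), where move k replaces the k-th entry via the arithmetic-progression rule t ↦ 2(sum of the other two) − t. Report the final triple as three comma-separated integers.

start (-4,1,-3) = (f(1,0),f(0,1),f(1,1))
replace slot 3: 2·((-4)+1) − (-3) = -3 → (-4,1,-3)
replace slot 2: 2·((-4)+(-3)) − 1 = -15 → (-4,-15,-3)
replace slot 3: 2·((-4)+(-15)) − (-3) = -35 → (-4,-15,-35)

-4,-15,-35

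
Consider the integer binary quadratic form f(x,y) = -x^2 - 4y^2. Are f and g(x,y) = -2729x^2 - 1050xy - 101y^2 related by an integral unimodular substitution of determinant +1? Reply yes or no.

D₁ = -16, D₂ = -16
f is negative-definite; reduce −f:
−f: reduced (well bottom): (1,0,4) with a≤c, −a<b≤a
flip sign back: reduced form of f is (-1,0,-4)
g is negative-definite; reduce −g:
−g: flip: (2729,1050,101)→(101,-1050,2729)
−g: translate: b→-40 (≡-1050 mod 202), so (101,-1050,2729)→(101,-40,4)
−g: flip: (101,-40,4)→(4,40,101)
−g: translate: b→0 (≡40 mod 8), so (4,40,101)→(4,0,1)
−g: flip: (4,0,1)→(1,0,4)
−g: reduced (well bottom): (1,0,4) with a≤c, −a<b≤a
flip sign back: reduced form of g is (-1,0,-4)
reduced forms (-1, 0, -4) vs (-1, 0, -4) ⇒ equivalent

yes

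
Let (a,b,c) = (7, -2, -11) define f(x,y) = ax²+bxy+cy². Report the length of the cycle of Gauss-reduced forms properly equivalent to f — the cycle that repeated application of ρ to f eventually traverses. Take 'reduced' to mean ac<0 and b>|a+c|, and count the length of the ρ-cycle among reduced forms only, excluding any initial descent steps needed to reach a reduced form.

D = 312, ⌊√D⌋ = 17
descent: ρ → (-11,2,7)
descent: ρ → (7,12,-6)  [lands on river]
river: ρ → (-6,12,7)
river: ρ → (7,16,-2)
river: ρ → (-2,16,7)
ρ-cycle length = 4 (tail of 2 descent steps not counted)

4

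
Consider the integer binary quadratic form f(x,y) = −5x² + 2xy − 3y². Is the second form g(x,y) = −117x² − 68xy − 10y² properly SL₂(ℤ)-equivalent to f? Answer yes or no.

D₁ = -56, D₂ = -56
f is negative-definite; reduce −f:
−f: flip: (5,-2,3)→(3,2,5)
−f: reduced (well bottom): (3,2,5) with a≤c, −a<b≤a
flip sign back: reduced form of f is (-3,-2,-5)
g is negative-definite; reduce −g:
−g: flip: (117,68,10)→(10,-68,117)
−g: translate: b→-8 (≡-68 mod 20), so (10,-68,117)→(10,-8,3)
−g: flip: (10,-8,3)→(3,8,10)
−g: translate: b→2 (≡8 mod 6), so (3,8,10)→(3,2,5)
−g: reduced (well bottom): (3,2,5) with a≤c, −a<b≤a
flip sign back: reduced form of g is (-3,-2,-5)
reduced forms (-3, -2, -5) vs (-3, -2, -5) ⇒ equivalent

yes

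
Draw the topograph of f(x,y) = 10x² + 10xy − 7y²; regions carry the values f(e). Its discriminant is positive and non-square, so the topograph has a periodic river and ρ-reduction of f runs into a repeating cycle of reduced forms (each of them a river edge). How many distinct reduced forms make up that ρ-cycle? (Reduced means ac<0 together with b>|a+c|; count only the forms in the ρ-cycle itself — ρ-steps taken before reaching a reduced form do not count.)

D = 380, ⌊√D⌋ = 19
river: ρ → (-7,18,2)
river: ρ → (2,18,-7)
river: ρ → (-7,10,10)
river: ρ → (10,10,-7)
ρ-cycle length = 4 (tail of 0 descent steps not counted)

4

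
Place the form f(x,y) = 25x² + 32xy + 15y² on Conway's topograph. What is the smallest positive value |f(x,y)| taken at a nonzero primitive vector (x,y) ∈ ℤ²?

translate: b→-18 (≡32 mod 50), so (25,32,15)→(25,-18,8)
flip: (25,-18,8)→(8,18,25)
translate: b→2 (≡18 mod 16), so (8,18,25)→(8,2,15)
reduced (well bottom): (8,2,15) with a≤c, −a<b≤a
well minimum = a = 8

8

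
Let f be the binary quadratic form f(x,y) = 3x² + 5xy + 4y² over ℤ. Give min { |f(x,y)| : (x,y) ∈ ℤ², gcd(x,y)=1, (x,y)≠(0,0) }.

translate: b→-1 (≡5 mod 6), so (3,5,4)→(3,-1,2)
flip: (3,-1,2)→(2,1,3)
reduced (well bottom): (2,1,3) with a≤c, −a<b≤a
well minimum = a = 2

2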